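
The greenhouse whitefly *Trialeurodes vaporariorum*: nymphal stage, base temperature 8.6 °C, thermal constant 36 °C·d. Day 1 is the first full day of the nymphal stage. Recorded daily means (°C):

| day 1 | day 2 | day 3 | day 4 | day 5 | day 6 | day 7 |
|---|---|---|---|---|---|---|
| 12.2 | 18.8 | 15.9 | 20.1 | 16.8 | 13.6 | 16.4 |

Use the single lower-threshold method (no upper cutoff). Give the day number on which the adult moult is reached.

Daily DD above 8.6 °C: 3.6, 10.2, 7.3, 11.5, 8.2, 5.0, 7.8.
Cumulative: 3.6, 13.8, 21.1, 32.6, 40.8, 45.8, 53.6.
The total first reaches 36 DD on day 5.

day 5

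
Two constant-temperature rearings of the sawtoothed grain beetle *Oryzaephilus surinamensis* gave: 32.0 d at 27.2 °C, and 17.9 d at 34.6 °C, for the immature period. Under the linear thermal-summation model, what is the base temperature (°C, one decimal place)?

Equal thermal constants: D₁(T₁ − T_b) = D₂(T₂ − T_b).
32.0·(27.2 − T_b) = 17.9·(34.6 − T_b)
T_b = (32.0·27.2 − 17.9·34.6) / (32.0 − 17.9) = 251.06 / 14.1 = 17.806 °C ≈ 17.8 °C.

17.8 °C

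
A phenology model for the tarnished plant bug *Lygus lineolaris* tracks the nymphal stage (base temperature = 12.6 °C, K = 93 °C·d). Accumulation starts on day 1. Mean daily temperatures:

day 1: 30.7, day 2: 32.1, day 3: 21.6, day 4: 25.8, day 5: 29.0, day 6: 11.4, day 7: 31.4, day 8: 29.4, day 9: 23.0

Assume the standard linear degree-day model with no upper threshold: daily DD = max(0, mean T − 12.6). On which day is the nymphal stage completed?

Daily DD above 12.6 °C: 18.1, 19.5, 9.0, 13.2, 16.4, 0.0, 18.8, 16.8, 10.4.
Cumulative: 18.1, 37.6, 46.6, 59.8, 76.2, 76.2, 95.0, 111.8, 122.2.
The total first reaches 93 DD on day 7.

day 7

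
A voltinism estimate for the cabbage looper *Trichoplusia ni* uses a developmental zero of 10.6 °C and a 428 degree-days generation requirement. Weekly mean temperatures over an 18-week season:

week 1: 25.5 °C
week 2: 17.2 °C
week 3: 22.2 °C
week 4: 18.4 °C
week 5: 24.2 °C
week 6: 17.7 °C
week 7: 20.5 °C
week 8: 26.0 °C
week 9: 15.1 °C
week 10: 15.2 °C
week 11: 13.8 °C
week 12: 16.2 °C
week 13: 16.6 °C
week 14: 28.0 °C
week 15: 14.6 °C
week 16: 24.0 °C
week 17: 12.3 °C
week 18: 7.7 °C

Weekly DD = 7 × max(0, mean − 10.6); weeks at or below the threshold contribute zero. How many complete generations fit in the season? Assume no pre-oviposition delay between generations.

Weekly DD (7 × max(0, T̄ − 10.6)): 104.3, 46.2, 81.2, 54.6, 95.2, 49.7, 69.3, 107.8, 31.5, 32.2, 22.4, 39.2, 42.0, 121.8, 28.0, 93.8, 11.9, 0.0.
Season total = 1031.1 DD.
Complete generations = ⌊1031.1 / 428⌋ = 2.

2 generations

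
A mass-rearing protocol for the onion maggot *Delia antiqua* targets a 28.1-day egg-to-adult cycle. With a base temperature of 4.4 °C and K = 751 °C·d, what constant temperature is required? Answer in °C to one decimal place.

Required daily accumulation = 751 / 28.1 = 26.726 DD/day.
T = T_base + 26.726 = 4.4 + 26.726 = 31.126 ≈ 31.1 °C.

31.1 °C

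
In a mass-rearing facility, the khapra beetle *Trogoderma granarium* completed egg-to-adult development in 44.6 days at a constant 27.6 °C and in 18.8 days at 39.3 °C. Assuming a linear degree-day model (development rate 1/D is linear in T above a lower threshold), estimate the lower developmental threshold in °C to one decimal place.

Equal thermal constants: D₁(T₁ − T_b) = D₂(T₂ − T_b).
44.6·(27.6 − T_b) = 18.8·(39.3 − T_b)
T_b = (44.6·27.6 − 18.8·39.3) / (44.6 − 18.8) = 492.12 / 25.8 = 19.074 °C ≈ 19.1 °C.

19.1 °C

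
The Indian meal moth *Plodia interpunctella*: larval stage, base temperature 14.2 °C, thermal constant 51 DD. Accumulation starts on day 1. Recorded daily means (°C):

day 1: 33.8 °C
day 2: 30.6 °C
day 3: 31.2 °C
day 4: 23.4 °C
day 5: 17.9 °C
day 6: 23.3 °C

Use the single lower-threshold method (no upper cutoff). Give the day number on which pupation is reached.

Daily DD above 14.2 °C: 19.6, 16.4, 17.0, 9.2, 3.7, 9.1.
Cumulative: 19.6, 36.0, 53.0, 62.2, 65.9, 75.0.
The total first reaches 51 DD on day 3.

day 3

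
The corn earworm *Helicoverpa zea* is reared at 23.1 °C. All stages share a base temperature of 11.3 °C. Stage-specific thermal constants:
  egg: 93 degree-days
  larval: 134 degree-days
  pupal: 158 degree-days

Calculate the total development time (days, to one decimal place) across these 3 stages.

32.6 days

Daily accumulation at 23.1 °C = 23.1 − 11.3 = 11.8 DD/day.
Total K = 93 + 134 + 158 = 385 DD.
Total duration = 385 / 11.8 = 32.627 ≈ 32.6 days.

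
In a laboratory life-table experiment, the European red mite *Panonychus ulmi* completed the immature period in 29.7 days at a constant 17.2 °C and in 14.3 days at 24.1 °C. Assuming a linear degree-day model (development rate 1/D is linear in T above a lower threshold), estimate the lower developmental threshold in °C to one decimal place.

Linear rate model ⇒ the product D·(T − T_b) is constant across temperatures.
29.7·(17.2 − T_b) = 14.3·(24.1 − T_b)
T_b = (29.7·17.2 − 14.3·24.1) / (29.7 − 14.3) = 166.21 / 15.4 = 10.793 °C ≈ 10.8 °C.

10.8 °C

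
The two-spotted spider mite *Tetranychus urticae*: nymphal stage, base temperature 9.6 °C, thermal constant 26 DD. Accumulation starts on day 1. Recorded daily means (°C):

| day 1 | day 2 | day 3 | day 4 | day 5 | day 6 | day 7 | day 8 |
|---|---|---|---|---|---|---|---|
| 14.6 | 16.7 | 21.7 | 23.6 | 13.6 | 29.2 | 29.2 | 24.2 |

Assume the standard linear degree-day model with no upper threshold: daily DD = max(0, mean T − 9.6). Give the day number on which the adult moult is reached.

Daily DD above 9.6 °C: 5.0, 7.1, 12.1, 14.0, 4.0, 19.6, 19.6, 14.6.
Cumulative: 5.0, 12.1, 24.2, 38.2, 42.2, 61.8, 81.4, 96.0.
The total first reaches 26 DD on day 4.

day 4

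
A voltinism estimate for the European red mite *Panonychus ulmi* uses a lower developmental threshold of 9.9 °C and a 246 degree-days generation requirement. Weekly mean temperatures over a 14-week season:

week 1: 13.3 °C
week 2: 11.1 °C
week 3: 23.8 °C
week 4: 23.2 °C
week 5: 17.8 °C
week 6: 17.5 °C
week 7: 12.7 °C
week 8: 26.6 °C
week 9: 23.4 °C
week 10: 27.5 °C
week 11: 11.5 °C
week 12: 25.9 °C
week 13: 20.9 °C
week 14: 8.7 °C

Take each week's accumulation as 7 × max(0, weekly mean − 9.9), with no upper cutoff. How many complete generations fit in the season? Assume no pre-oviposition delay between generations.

Weekly DD (7 × max(0, T̄ − 9.9)): 23.8, 8.4, 97.3, 93.1, 55.3, 53.2, 19.6, 116.9, 94.5, 123.2, 11.2, 112.0, 77.0, 0.0.
Season total = 885.5 DD.
Complete generations = ⌊885.5 / 246⌋ = 3.

3 generations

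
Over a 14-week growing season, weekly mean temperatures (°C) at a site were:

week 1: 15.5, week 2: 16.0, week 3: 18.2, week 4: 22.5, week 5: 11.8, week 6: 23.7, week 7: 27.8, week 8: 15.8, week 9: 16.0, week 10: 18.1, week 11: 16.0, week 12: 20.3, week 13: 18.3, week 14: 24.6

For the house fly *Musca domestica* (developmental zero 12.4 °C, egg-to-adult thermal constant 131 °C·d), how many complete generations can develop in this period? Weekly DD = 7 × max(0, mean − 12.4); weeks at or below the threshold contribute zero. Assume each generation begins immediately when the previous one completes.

Weekly DD (7 × max(0, T̄ − 12.4)): 21.7, 25.2, 40.6, 70.7, 0.0, 79.1, 107.8, 23.8, 25.2, 39.9, 25.2, 55.3, 41.3, 85.4.
Season total = 641.2 DD.
Complete generations = ⌊641.2 / 131⌋ = 4.

4 generations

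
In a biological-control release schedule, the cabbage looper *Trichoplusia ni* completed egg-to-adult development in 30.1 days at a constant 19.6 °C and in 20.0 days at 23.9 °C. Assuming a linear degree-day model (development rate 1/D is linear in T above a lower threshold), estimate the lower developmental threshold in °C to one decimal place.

11.1 °C

Equal thermal constants: D₁(T₁ − T_b) = D₂(T₂ − T_b).
30.1·(19.6 − T_b) = 20.0·(23.9 − T_b)
T_b = (30.1·19.6 − 20.0·23.9) / (30.1 − 20.0) = 111.96 / 10.1 = 11.085 °C ≈ 11.1 °C.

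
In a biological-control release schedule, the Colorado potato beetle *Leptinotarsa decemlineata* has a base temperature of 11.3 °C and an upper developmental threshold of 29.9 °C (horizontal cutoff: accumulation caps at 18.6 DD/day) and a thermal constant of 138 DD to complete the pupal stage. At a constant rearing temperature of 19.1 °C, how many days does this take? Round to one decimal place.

Daily accumulation = 19.1 − 11.3 = 7.8 DD/day.
Duration = 138 / 7.8 = 17.692 ≈ 17.7 days.

17.7 days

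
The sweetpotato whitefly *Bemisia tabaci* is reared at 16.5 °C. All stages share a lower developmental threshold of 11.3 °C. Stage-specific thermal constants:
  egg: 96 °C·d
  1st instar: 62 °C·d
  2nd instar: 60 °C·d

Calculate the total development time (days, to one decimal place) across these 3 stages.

Daily accumulation at 16.5 °C = 16.5 − 11.3 = 5.2 DD/day.
Total K = 96 + 62 + 60 = 218 DD.
Total duration = 218 / 5.2 = 41.923 ≈ 41.9 days.

41.9 days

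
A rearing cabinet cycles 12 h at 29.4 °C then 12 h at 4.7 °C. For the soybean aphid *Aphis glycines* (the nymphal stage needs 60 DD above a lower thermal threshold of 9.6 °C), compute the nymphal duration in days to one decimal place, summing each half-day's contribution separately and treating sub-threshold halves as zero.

Day half: max(0, 29.4 − 9.6) × 0.5 = 19.8 × 0.5 = 9.90 DD.
Night half: max(0, 4.7 − 9.6) × 0.5 = 0.0 × 0.5 = 0.00 DD.
Per 24 h: 9.90 DD/day.
Duration = 60 / 9.90 = 6.061 ≈ 6.1 days.

6.1 days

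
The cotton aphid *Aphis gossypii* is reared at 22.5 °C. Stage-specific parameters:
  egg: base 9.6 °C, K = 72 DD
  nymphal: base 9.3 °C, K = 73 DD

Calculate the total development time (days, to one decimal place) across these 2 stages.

egg: 72 / (22.5 − 9.6) = 72 / 12.9 = 5.581 d.
nymphal: 73 / (22.5 − 9.3) = 73 / 13.2 = 5.530 d.
Sum = 11.112 ≈ 11.1 days.

11.1 days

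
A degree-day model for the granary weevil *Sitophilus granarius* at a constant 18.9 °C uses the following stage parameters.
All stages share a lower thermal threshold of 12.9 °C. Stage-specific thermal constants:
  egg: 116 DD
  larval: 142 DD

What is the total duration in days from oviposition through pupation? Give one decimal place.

Daily accumulation at 18.9 °C = 18.9 − 12.9 = 6.0 DD/day.
Total K = 116 + 142 = 258 DD.
Total duration = 258 / 6.0 = 43.000 ≈ 43.0 days.

43.0 days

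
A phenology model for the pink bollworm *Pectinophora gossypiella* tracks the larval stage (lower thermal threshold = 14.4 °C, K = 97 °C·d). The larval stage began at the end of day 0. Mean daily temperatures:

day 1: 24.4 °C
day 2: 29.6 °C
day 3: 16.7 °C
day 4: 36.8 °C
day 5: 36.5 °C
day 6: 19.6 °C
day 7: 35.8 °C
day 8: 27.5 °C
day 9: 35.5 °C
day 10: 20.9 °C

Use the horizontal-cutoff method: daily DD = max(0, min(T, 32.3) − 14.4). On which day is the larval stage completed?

day 8

Daily DD above 14.4 °C (capped at 17.9): 10.0, 15.2, 2.3, 17.9, 17.9, 5.2, 17.9, 13.1, 17.9, 6.5.
Cumulative: 10.0, 25.2, 27.5, 45.4, 63.3, 68.5, 86.4, 99.5, 117.4, 123.9.
The total first reaches 97 DD on day 8.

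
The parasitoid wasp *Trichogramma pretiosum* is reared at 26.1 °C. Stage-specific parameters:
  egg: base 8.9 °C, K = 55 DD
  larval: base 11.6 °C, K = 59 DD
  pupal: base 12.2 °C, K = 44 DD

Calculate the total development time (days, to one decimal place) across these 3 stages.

10.4 days

egg: 55 / (26.1 − 8.9) = 55 / 17.2 = 3.198 d.
larval: 59 / (26.1 − 11.6) = 59 / 14.5 = 4.069 d.
pupal: 44 / (26.1 − 12.2) = 44 / 13.9 = 3.165 d.
Sum = 10.432 ≈ 10.4 days.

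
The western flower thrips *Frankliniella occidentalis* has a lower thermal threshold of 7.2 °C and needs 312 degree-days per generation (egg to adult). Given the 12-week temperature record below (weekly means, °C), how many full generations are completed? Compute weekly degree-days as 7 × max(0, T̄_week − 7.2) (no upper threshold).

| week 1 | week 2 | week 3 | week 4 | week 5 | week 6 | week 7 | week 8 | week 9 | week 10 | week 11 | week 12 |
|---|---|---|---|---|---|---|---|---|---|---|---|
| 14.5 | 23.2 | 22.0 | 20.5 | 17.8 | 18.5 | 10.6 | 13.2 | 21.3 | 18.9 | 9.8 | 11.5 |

Weekly DD (7 × max(0, T̄ − 7.2)): 51.1, 112.0, 103.6, 93.1, 74.2, 79.1, 23.8, 42.0, 98.7, 81.9, 18.2, 30.1.
Season total = 807.8 DD.
Complete generations = ⌊807.8 / 312⌋ = 2.

2 generations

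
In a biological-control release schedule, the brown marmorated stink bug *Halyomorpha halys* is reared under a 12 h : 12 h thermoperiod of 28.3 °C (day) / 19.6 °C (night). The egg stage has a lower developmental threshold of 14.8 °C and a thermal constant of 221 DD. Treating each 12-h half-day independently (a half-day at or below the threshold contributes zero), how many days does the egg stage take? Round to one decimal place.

Day half: max(0, 28.3 − 14.8) × 0.5 = 13.5 × 0.5 = 6.75 DD.
Night half: max(0, 19.6 − 14.8) × 0.5 = 4.8 × 0.5 = 2.40 DD.
Per 24 h: 9.15 DD/day.
Duration = 221 / 9.15 = 24.153 ≈ 24.2 days.

24.2 days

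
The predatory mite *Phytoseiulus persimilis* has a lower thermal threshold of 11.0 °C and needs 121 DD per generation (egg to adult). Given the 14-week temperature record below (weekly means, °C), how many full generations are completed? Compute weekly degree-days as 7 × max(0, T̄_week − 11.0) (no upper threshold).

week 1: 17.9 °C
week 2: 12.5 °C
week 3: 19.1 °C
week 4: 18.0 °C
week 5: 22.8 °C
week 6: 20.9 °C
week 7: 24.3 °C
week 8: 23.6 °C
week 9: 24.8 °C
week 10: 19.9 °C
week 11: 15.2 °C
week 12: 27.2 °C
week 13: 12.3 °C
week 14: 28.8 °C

Weekly DD (7 × max(0, T̄ − 11.0)): 48.3, 10.5, 56.7, 49.0, 82.6, 69.3, 93.1, 88.2, 96.6, 62.3, 29.4, 113.4, 9.1, 124.6.
Season total = 933.1 DD.
Complete generations = ⌊933.1 / 121⌋ = 7.

7 generations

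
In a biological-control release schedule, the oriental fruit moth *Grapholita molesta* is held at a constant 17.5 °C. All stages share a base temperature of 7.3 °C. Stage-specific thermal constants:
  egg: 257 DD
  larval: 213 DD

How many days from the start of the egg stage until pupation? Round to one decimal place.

Daily accumulation at 17.5 °C = 17.5 − 7.3 = 10.2 DD/day.
Total K = 257 + 213 = 470 DD.
Total duration = 470 / 10.2 = 46.078 ≈ 46.1 days.

46.1 days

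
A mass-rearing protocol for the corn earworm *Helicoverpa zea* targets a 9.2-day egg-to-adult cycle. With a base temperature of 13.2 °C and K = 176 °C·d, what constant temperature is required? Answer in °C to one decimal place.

Required daily accumulation = 176 / 9.2 = 19.130 DD/day.
T = T_base + 19.130 = 13.2 + 19.130 = 32.330 ≈ 32.3 °C.

32.3 °C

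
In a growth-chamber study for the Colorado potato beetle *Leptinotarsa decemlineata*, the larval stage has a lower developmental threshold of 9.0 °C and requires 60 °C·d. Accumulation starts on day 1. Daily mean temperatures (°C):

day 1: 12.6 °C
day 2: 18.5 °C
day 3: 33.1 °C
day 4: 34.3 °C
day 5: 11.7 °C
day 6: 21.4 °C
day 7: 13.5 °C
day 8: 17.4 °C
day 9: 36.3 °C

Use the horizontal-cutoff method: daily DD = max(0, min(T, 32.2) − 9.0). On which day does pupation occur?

Daily DD above 9.0 °C (capped at 23.2): 3.6, 9.5, 23.2, 23.2, 2.7, 12.4, 4.5, 8.4, 23.2.
Cumulative: 3.6, 13.1, 36.3, 59.5, 62.2, 74.6, 79.1, 87.5, 110.7.
The total first reaches 60 DD on day 5.

day 5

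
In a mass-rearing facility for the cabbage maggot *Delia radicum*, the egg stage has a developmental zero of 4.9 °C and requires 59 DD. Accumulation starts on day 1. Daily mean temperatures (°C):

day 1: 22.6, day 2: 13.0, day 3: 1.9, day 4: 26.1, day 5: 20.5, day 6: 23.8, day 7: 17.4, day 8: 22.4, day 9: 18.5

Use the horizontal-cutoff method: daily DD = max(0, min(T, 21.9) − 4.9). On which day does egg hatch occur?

day 6

Daily DD above 4.9 °C (capped at 17.0): 17.0, 8.1, 0.0, 17.0, 15.6, 17.0, 12.5, 17.0, 13.6.
Cumulative: 17.0, 25.1, 25.1, 42.1, 57.7, 74.7, 87.2, 104.2, 117.8.
The total first reaches 59 DD on day 6.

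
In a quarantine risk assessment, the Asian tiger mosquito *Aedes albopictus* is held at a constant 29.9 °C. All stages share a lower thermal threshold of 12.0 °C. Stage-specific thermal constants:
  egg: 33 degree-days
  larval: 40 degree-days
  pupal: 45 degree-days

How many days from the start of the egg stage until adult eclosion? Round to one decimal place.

6.6 days

Daily accumulation at 29.9 °C = 29.9 − 12.0 = 17.9 DD/day.
Total K = 33 + 40 + 45 = 118 DD.
Total duration = 118 / 17.9 = 6.592 ≈ 6.6 days.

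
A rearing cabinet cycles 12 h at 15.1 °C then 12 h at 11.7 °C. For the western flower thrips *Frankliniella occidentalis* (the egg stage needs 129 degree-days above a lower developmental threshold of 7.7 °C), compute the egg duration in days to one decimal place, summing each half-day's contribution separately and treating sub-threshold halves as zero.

22.6 days

Day half: max(0, 15.1 − 7.7) × 0.5 = 7.4 × 0.5 = 3.70 DD.
Night half: max(0, 11.7 − 7.7) × 0.5 = 4.0 × 0.5 = 2.00 DD.
Per 24 h: 5.70 DD/day.
Duration = 129 / 5.70 = 22.632 ≈ 22.6 days.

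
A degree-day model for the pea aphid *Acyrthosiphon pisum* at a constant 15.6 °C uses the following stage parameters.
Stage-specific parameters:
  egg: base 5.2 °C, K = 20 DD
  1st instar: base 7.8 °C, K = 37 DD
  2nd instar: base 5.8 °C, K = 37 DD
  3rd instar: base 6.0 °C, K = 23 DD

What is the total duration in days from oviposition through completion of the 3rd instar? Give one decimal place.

12.8 days

egg: 20 / (15.6 − 5.2) = 20 / 10.4 = 1.923 d.
1st instar: 37 / (15.6 − 7.8) = 37 / 7.8 = 4.744 d.
2nd instar: 37 / (15.6 − 5.8) = 37 / 9.8 = 3.776 d.
3rd instar: 23 / (15.6 − 6.0) = 23 / 9.6 = 2.396 d.
Sum = 12.838 ≈ 12.8 days.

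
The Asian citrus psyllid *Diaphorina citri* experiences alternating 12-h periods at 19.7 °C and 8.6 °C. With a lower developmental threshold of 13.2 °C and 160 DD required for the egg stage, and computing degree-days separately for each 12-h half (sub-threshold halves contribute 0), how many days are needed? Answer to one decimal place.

49.2 days

Day half: max(0, 19.7 − 13.2) × 0.5 = 6.5 × 0.5 = 3.25 DD.
Night half: max(0, 8.6 − 13.2) × 0.5 = 0.0 × 0.5 = 0.00 DD.
Per 24 h: 3.25 DD/day.
Duration = 160 / 3.25 = 49.231 ≈ 49.2 days.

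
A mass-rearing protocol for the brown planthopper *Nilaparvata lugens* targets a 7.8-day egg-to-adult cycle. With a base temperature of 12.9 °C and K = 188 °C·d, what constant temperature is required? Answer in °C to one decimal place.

Required daily accumulation = 188 / 7.8 = 24.103 DD/day.
T = T_base + 24.103 = 12.9 + 24.103 = 37.003 ≈ 37.0 °C.

37.0 °C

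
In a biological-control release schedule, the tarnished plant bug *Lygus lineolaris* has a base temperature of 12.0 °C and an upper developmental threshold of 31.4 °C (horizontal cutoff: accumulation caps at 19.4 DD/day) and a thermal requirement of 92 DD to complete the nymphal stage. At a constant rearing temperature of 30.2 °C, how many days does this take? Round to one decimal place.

Daily accumulation = 30.2 − 12.0 = 18.2 DD/day.
Duration = 92 / 18.2 = 5.055 ≈ 5.1 days.

5.1 days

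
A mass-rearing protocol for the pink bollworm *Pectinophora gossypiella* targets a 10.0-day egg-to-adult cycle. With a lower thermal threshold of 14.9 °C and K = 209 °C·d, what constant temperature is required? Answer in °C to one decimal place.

Required daily accumulation = 209 / 10.0 = 20.900 DD/day.
T = T_base + 20.900 = 14.9 + 20.900 = 35.800 ≈ 35.8 °C.

35.8 °C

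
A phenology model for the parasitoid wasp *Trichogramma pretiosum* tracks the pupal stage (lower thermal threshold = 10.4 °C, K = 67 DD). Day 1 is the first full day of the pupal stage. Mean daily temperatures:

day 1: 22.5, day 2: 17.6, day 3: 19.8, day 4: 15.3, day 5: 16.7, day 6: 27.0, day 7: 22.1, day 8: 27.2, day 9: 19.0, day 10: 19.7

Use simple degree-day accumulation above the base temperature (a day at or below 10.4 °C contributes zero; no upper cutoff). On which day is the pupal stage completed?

day 7

Daily DD above 10.4 °C: 12.1, 7.2, 9.4, 4.9, 6.3, 16.6, 11.7, 16.8, 8.6, 9.3.
Cumulative: 12.1, 19.3, 28.7, 33.6, 39.9, 56.5, 68.2, 85.0, 93.6, 102.9.
The total first reaches 67 DD on day 7.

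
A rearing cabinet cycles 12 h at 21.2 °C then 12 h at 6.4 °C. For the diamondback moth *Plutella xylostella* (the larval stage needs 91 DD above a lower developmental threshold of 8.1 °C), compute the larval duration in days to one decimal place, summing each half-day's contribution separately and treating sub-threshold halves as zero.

Day half: max(0, 21.2 − 8.1) × 0.5 = 13.1 × 0.5 = 6.55 DD.
Night half: max(0, 6.4 − 8.1) × 0.5 = 0.0 × 0.5 = 0.00 DD.
Per 24 h: 6.55 DD/day.
Duration = 91 / 6.55 = 13.893 ≈ 13.9 days.

13.9 days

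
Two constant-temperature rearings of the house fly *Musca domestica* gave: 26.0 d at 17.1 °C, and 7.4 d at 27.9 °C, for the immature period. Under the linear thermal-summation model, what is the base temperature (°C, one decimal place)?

12.8 °C

Under the model K = D·(T − T_b), so D₁·(T₁ − T_b) = D₂·(T₂ − T_b).
26.0·(17.1 − T_b) = 7.4·(27.9 − T_b)
T_b = (26.0·17.1 − 7.4·27.9) / (26.0 − 7.4) = 238.14 / 18.6 = 12.803 °C ≈ 12.8 °C.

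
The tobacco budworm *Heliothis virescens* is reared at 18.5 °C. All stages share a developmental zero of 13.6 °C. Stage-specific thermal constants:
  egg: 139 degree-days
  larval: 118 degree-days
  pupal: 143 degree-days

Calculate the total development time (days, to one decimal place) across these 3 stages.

81.6 days

Daily accumulation at 18.5 °C = 18.5 − 13.6 = 4.9 DD/day.
Total K = 139 + 118 + 143 = 400 DD.
Total duration = 400 / 4.9 = 81.633 ≈ 81.6 days.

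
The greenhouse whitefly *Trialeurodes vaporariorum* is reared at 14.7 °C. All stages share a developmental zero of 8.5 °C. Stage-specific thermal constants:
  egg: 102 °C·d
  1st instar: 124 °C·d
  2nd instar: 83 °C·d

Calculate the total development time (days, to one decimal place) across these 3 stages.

49.8 days

Daily accumulation at 14.7 °C = 14.7 − 8.5 = 6.2 DD/day.
Total K = 102 + 124 + 83 = 309 DD.
Total duration = 309 / 6.2 = 49.839 ≈ 49.8 days.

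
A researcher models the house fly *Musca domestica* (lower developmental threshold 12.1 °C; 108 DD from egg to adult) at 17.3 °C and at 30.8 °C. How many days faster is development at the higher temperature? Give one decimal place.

At 17.3 °C: 108 / (17.3 − 12.1) = 108 / 5.2 = 20.769 d.
At 30.8 °C: 108 / (30.8 − 12.1) = 108 / 18.7 = 5.775 d.
Difference = |20.769 − 5.775| = 14.994 ≈ 15.0 days.

15.0 days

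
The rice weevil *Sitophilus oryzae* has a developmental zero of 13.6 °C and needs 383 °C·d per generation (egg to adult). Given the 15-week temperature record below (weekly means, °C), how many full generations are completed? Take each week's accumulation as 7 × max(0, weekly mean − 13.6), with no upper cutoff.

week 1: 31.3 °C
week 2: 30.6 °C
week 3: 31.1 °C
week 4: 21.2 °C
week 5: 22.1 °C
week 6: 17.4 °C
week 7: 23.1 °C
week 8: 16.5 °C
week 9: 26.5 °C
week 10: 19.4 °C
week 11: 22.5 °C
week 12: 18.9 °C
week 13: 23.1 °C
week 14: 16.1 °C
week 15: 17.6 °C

Weekly DD (7 × max(0, T̄ − 13.6)): 123.9, 119.0, 122.5, 53.2, 59.5, 26.6, 66.5, 20.3, 90.3, 40.6, 62.3, 37.1, 66.5, 17.5, 28.0.
Season total = 933.8 DD.
Complete generations = ⌊933.8 / 383⌋ = 2.

2 generations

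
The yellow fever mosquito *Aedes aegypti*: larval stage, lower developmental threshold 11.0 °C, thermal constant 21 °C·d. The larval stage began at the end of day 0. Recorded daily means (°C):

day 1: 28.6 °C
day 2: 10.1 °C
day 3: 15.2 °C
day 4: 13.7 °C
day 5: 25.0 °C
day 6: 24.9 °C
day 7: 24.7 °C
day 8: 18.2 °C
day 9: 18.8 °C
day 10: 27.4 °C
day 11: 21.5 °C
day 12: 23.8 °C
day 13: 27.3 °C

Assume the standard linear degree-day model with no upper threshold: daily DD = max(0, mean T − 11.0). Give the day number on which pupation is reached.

day 3

Daily DD above 11.0 °C: 17.6, 0.0, 4.2, 2.7, 14.0, 13.9, 13.7, 7.2, 7.8, 16.4, 10.5, 12.8, 16.3.
Cumulative: 17.6, 17.6, 21.8, 24.5, 38.5, 52.4, 66.1, 73.3, 81.1, 97.5, 108.0, 120.8, 137.1.
The total first reaches 21 DD on day 3.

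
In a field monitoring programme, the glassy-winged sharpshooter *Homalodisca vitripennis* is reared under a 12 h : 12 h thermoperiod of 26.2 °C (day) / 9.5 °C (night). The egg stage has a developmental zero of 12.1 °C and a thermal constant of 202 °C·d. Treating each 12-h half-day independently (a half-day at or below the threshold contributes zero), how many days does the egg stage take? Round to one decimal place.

28.7 days

Day half: max(0, 26.2 − 12.1) × 0.5 = 14.1 × 0.5 = 7.05 DD.
Night half: max(0, 9.5 − 12.1) × 0.5 = 0.0 × 0.5 = 0.00 DD.
Per 24 h: 7.05 DD/day.
Duration = 202 / 7.05 = 28.652 ≈ 28.7 days.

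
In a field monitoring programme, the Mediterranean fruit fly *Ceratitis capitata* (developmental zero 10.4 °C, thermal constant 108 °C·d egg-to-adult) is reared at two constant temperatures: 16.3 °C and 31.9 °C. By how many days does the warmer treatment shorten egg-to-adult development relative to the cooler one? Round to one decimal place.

At 16.3 °C: 108 / (16.3 − 10.4) = 108 / 5.9 = 18.305 d.
At 31.9 °C: 108 / (31.9 − 10.4) = 108 / 21.5 = 5.023 d.
Difference = |18.305 − 5.023| = 13.282 ≈ 13.3 days.

13.3 days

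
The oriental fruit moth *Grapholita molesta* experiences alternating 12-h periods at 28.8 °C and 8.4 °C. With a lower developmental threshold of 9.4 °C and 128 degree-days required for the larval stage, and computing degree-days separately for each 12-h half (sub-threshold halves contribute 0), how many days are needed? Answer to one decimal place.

Day half: max(0, 28.8 − 9.4) × 0.5 = 19.4 × 0.5 = 9.70 DD.
Night half: max(0, 8.4 − 9.4) × 0.5 = 0.0 × 0.5 = 0.00 DD.
Per 24 h: 9.70 DD/day.
Duration = 128 / 9.70 = 13.196 ≈ 13.2 days.

13.2 days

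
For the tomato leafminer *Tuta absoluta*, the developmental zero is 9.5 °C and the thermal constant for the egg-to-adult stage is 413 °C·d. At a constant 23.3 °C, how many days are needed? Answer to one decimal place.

29.9 days

Daily accumulation = 23.3 − 9.5 = 13.8 DD/day.
Duration = 413 / 13.8 = 29.928 ≈ 29.9 days.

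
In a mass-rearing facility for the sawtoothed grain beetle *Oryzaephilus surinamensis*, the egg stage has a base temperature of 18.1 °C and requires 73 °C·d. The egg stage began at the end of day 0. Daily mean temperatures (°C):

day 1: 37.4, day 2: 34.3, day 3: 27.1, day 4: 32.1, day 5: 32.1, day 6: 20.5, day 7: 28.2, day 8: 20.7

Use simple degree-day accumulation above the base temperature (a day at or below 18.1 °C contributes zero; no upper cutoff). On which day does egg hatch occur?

day 6

Daily DD above 18.1 °C: 19.3, 16.2, 9.0, 14.0, 14.0, 2.4, 10.1, 2.6.
Cumulative: 19.3, 35.5, 44.5, 58.5, 72.5, 74.9, 85.0, 87.6.
The total first reaches 73 DD on day 6.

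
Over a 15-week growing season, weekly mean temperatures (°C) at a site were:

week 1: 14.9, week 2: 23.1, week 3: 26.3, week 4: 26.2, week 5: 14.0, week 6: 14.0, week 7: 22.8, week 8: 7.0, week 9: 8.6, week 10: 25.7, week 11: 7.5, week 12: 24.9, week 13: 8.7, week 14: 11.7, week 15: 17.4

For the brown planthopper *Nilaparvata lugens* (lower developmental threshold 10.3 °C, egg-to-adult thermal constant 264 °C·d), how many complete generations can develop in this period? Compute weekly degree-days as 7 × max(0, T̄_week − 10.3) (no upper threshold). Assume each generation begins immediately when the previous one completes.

2 generations

Weekly DD (7 × max(0, T̄ − 10.3)): 32.2, 89.6, 112.0, 111.3, 25.9, 25.9, 87.5, 0.0, 0.0, 107.8, 0.0, 102.2, 0.0, 9.8, 49.7.
Season total = 753.9 DD.
Complete generations = ⌊753.9 / 264⌋ = 2.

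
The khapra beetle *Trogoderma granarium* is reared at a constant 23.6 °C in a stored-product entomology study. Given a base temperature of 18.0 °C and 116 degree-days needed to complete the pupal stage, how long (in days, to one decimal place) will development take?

Daily accumulation = 23.6 − 18.0 = 5.6 DD/day.
Duration = 116 / 5.6 = 20.714 ≈ 20.7 days.

20.7 days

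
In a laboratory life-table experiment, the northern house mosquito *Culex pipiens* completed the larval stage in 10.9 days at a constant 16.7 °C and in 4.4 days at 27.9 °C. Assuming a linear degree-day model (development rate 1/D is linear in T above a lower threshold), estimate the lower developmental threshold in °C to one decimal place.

Linear rate model ⇒ the product D·(T − T_b) is constant across temperatures.
10.9·(16.7 − T_b) = 4.4·(27.9 − T_b)
T_b = (10.9·16.7 − 4.4·27.9) / (10.9 − 4.4) = 59.27 / 6.5 = 9.118 °C ≈ 9.1 °C.

9.1 °C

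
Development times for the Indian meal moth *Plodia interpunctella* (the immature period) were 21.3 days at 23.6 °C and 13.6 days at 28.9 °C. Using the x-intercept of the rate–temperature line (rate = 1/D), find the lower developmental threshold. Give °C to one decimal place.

Under the model K = D·(T − T_b), so D₁·(T₁ − T_b) = D₂·(T₂ − T_b).
21.3·(23.6 − T_b) = 13.6·(28.9 − T_b)
T_b = (21.3·23.6 − 13.6·28.9) / (21.3 − 13.6) = 109.64 / 7.7 = 14.239 °C ≈ 14.2 °C.

14.2 °C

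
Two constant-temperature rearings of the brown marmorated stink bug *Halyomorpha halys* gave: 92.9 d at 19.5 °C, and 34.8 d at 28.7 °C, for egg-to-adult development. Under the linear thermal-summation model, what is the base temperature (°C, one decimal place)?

Equal thermal constants: D₁(T₁ − T_b) = D₂(T₂ − T_b).
92.9·(19.5 − T_b) = 34.8·(28.7 − T_b)
T_b = (92.9·19.5 − 34.8·28.7) / (92.9 − 34.8) = 812.79 / 58.1 = 13.990 °C ≈ 14.0 °C.

14.0 °C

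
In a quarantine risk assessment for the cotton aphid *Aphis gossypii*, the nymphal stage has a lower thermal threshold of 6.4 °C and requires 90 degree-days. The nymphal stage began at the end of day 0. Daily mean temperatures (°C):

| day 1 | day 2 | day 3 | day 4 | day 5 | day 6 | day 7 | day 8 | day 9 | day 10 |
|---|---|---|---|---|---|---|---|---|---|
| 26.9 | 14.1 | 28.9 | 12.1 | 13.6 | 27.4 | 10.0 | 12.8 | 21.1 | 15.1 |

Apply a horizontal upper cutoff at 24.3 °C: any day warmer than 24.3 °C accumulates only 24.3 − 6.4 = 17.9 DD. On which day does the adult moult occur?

Daily DD above 6.4 °C (capped at 17.9): 17.9, 7.7, 17.9, 5.7, 7.2, 17.9, 3.6, 6.4, 14.7, 8.7.
Cumulative: 17.9, 25.6, 43.5, 49.2, 56.4, 74.3, 77.9, 84.3, 99.0, 107.7.
The total first reaches 90 DD on day 9.

day 9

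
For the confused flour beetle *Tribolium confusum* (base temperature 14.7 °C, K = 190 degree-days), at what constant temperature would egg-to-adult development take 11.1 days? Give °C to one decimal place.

31.8 °C

Required daily accumulation = 190 / 11.1 = 17.117 DD/day.
T = T_base + 17.117 = 14.7 + 17.117 = 31.817 ≈ 31.8 °C.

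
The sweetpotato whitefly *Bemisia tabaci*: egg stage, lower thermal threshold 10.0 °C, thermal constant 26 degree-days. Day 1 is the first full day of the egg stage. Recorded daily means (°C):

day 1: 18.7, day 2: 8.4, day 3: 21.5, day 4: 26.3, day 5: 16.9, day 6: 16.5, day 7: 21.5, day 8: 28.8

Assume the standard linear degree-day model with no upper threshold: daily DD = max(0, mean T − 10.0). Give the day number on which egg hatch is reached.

Daily DD above 10.0 °C: 8.7, 0.0, 11.5, 16.3, 6.9, 6.5, 11.5, 18.8.
Cumulative: 8.7, 8.7, 20.2, 36.5, 43.4, 49.9, 61.4, 80.2.
The total first reaches 26 DD on day 4.

day 4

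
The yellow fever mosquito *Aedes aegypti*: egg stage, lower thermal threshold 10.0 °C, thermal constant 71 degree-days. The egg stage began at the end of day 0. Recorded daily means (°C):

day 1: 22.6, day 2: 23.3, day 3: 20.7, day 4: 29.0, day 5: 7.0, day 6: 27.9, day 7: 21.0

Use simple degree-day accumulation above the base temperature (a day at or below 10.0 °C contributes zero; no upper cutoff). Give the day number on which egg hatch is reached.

day 6

Daily DD above 10.0 °C: 12.6, 13.3, 10.7, 19.0, 0.0, 17.9, 11.0.
Cumulative: 12.6, 25.9, 36.6, 55.6, 55.6, 73.5, 84.5.
The total first reaches 71 DD on day 6.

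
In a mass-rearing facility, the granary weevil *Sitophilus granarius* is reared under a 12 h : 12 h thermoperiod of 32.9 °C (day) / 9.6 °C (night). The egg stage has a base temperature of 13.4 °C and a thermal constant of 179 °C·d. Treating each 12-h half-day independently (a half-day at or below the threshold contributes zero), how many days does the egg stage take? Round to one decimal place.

18.4 days

Day half: max(0, 32.9 − 13.4) × 0.5 = 19.5 × 0.5 = 9.75 DD.
Night half: max(0, 9.6 − 13.4) × 0.5 = 0.0 × 0.5 = 0.00 DD.
Per 24 h: 9.75 DD/day.
Duration = 179 / 9.75 = 18.359 ≈ 18.4 days.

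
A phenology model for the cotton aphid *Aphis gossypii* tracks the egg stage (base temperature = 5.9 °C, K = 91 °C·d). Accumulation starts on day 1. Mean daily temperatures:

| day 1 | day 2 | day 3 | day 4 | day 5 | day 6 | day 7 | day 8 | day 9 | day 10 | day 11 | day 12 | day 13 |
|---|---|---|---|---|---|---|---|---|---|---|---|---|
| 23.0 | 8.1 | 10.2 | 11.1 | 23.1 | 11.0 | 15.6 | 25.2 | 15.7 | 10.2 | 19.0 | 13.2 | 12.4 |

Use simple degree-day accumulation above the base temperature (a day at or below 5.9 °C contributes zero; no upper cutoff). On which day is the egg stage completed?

day 10

Daily DD above 5.9 °C: 17.1, 2.2, 4.3, 5.2, 17.2, 5.1, 9.7, 19.3, 9.8, 4.3, 13.1, 7.3, 6.5.
Cumulative: 17.1, 19.3, 23.6, 28.8, 46.0, 51.1, 60.8, 80.1, 89.9, 94.2, 107.3, 114.6, 121.1.
The total first reaches 91 DD on day 10.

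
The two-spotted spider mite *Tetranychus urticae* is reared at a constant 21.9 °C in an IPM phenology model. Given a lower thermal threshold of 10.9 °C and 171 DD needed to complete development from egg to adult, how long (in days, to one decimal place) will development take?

Daily accumulation = 21.9 − 10.9 = 11.0 DD/day.
Duration = 171 / 11.0 = 15.545 ≈ 15.5 days.

15.5 days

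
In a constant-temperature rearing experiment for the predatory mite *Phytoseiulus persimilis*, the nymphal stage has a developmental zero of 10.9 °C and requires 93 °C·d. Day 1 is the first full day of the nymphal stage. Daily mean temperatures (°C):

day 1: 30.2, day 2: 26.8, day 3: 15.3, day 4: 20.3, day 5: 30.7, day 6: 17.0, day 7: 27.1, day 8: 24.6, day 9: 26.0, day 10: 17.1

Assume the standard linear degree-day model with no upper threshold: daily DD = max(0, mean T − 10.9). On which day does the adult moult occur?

day 8

Daily DD above 10.9 °C: 19.3, 15.9, 4.4, 9.4, 19.8, 6.1, 16.2, 13.7, 15.1, 6.2.
Cumulative: 19.3, 35.2, 39.6, 49.0, 68.8, 74.9, 91.1, 104.8, 119.9, 126.1.
The total first reaches 93 DD on day 8.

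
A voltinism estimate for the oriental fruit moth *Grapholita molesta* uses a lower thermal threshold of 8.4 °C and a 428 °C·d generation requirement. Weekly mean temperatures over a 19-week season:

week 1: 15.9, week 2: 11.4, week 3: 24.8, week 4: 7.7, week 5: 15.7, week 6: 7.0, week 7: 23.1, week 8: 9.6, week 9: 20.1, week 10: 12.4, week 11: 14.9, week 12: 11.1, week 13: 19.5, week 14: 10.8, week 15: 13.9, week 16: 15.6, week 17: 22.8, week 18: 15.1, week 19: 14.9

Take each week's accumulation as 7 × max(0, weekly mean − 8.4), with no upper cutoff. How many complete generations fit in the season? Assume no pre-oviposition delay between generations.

2 generations

Weekly DD (7 × max(0, T̄ − 8.4)): 52.5, 21.0, 114.8, 0.0, 51.1, 0.0, 102.9, 8.4, 81.9, 28.0, 45.5, 18.9, 77.7, 16.8, 38.5, 50.4, 100.8, 46.9, 45.5.
Season total = 901.6 DD.
Complete generations = ⌊901.6 / 428⌋ = 2.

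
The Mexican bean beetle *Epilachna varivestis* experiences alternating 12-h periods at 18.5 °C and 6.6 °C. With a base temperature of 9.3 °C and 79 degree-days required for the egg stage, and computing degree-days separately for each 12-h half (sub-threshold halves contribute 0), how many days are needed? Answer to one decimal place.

Day half: max(0, 18.5 − 9.3) × 0.5 = 9.2 × 0.5 = 4.60 DD.
Night half: max(0, 6.6 − 9.3) × 0.5 = 0.0 × 0.5 = 0.00 DD.
Per 24 h: 4.60 DD/day.
Duration = 79 / 4.60 = 17.174 ≈ 17.2 days.

17.2 days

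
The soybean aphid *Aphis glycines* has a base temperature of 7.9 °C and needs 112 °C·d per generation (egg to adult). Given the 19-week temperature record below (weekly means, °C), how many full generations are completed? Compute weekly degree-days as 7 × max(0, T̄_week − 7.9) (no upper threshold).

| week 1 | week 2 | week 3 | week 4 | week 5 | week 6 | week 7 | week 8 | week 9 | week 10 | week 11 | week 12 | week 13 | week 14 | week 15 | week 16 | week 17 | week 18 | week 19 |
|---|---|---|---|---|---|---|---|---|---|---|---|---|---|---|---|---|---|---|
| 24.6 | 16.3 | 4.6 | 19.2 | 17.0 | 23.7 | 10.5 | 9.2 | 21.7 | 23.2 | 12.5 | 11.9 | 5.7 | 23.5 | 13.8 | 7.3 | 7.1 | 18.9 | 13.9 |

8 generations

Weekly DD (7 × max(0, T̄ − 7.9)): 116.9, 58.8, 0.0, 79.1, 63.7, 110.6, 18.2, 9.1, 96.6, 107.1, 32.2, 28.0, 0.0, 109.2, 41.3, 0.0, 0.0, 77.0, 42.0.
Season total = 989.8 DD.
Complete generations = ⌊989.8 / 112⌋ = 8.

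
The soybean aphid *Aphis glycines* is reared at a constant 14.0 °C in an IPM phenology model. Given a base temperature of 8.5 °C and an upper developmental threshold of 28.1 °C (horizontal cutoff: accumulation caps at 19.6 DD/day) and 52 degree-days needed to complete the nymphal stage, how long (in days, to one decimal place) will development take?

Daily accumulation = 14.0 − 8.5 = 5.5 DD/day.
Duration = 52 / 5.5 = 9.455 ≈ 9.5 days.

9.5 days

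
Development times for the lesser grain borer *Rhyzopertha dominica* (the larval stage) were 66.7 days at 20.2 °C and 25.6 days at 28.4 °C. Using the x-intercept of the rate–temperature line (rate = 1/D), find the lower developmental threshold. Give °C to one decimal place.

Equal thermal constants: D₁(T₁ − T_b) = D₂(T₂ − T_b).
66.7·(20.2 − T_b) = 25.6·(28.4 − T_b)
T_b = (66.7·20.2 − 25.6·28.4) / (66.7 − 25.6) = 620.30 / 41.1 = 15.092 °C ≈ 15.1 °C.

15.1 °C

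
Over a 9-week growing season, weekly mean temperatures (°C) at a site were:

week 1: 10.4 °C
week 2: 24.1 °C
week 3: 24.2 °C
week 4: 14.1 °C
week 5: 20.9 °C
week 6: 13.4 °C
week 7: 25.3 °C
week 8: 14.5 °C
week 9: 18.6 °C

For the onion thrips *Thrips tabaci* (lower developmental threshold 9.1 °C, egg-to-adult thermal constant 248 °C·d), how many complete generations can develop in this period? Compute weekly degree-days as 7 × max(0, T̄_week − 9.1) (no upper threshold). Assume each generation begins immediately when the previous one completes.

2 generations

Weekly DD (7 × max(0, T̄ − 9.1)): 9.1, 105.0, 105.7, 35.0, 82.6, 30.1, 113.4, 37.8, 66.5.
Season total = 585.2 DD.
Complete generations = ⌊585.2 / 248⌋ = 2.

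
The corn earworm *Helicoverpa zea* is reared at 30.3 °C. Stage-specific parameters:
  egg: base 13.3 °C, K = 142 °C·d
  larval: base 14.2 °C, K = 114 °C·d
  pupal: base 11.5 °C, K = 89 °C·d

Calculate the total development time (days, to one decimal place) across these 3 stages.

egg: 142 / (30.3 − 13.3) = 142 / 17.0 = 8.353 d.
larval: 114 / (30.3 − 14.2) = 114 / 16.1 = 7.081 d.
pupal: 89 / (30.3 − 11.5) = 89 / 18.8 = 4.734 d.
Sum = 20.168 ≈ 20.2 days.

20.2 days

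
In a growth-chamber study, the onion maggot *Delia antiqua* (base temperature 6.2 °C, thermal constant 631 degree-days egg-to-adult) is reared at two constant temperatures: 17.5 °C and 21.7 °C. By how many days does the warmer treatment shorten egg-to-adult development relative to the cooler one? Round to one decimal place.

15.1 days

At 17.5 °C: 631 / (17.5 − 6.2) = 631 / 11.3 = 55.841 d.
At 21.7 °C: 631 / (21.7 − 6.2) = 631 / 15.5 = 40.710 d.
Difference = |55.841 − 40.710| = 15.131 ≈ 15.1 days.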